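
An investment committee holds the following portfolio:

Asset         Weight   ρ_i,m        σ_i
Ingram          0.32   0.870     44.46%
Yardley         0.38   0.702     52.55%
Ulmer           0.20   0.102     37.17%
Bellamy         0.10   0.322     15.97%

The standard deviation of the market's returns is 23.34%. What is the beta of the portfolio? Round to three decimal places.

1.185

β_Ingram = 0.870 × 44.46% / 23.34% = 1.6572
β_Yardley = 0.702 × 52.55% / 23.34% = 1.5806
β_Ulmer = 0.102 × 37.17% / 23.34% = 0.1624
β_Bellamy = 0.322 × 15.97% / 23.34% = 0.2203
β_P = Σ w_i β_i = 0.32×1.6572 + 0.38×1.5806 + 0.20×0.1624 + 0.10×0.2203 = 1.1854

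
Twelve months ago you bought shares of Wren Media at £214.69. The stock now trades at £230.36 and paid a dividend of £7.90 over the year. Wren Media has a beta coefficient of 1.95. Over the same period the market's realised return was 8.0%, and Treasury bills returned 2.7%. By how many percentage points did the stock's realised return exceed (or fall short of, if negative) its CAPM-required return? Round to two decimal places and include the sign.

-2.06%

Realised HPR = (P1 + D1 − P0) / P0 = (230.36 + 7.90 − 214.69) / 214.69 = 23.57 / 214.69 = 10.9786%
MRP = 8.0% − 2.7% = 5.30%
CAPM required = R_f + β·MRP = 2.7% + 1.95 × 5.3% = 13.0350%
α = realised − required = 10.9786% − 13.0350% = -2.06%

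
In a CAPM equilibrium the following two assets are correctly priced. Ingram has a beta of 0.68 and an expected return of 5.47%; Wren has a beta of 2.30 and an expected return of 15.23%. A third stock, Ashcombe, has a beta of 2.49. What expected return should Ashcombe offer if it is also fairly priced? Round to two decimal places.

16.37%

MRP (SML slope) = (15.23% − 5.47%) / (2.30 − 0.68) = 9.76% / 1.62 = 6.0247%
R_f (intercept) = 5.47% − 0.68 × 6.0247% = 1.3732%
E(R_Ashcombe) = R_f + β × MRP = 1.3732% + 2.49 × 6.0247% = 16.37%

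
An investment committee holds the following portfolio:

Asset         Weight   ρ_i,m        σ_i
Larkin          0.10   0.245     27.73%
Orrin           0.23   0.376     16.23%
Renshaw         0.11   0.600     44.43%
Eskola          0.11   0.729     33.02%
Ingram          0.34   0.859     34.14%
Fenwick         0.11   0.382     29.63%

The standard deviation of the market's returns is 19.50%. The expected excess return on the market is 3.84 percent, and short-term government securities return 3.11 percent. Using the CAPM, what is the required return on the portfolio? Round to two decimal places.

β_Larkin = 0.245 × 27.73% / 19.50% = 0.3484
β_Orrin = 0.376 × 16.23% / 19.50% = 0.3129
β_Renshaw = 0.600 × 44.43% / 19.50% = 1.3671
β_Eskola = 0.729 × 33.02% / 19.50% = 1.2344
β_Ingram = 0.859 × 34.14% / 19.50% = 1.5039
β_Fenwick = 0.382 × 29.63% / 19.50% = 0.5804
β_P = Σ w_i β_i = 0.10×0.3484 + 0.23×0.3129 + 0.11×1.3671 + 0.11×1.2344 + 0.34×1.5039 + 0.11×0.5804 = 0.9681
E(R_P) = R_f + β_P × MRP = 3.11% + 0.9681 × 3.84% = 6.83%

6.83%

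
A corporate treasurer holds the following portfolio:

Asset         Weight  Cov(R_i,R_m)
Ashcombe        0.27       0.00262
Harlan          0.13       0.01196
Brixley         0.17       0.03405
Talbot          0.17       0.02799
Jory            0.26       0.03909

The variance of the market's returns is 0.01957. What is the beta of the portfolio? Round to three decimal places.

β_Ashcombe = 0.00262 / 0.01957 = 0.1339
β_Harlan = 0.01196 / 0.01957 = 0.6111
β_Brixley = 0.03405 / 0.01957 = 1.7399
β_Talbot = 0.02799 / 0.01957 = 1.4303
β_Jory = 0.03909 / 0.01957 = 1.9974
β_P = Σ w_i β_i = 0.27×0.1339 + 0.13×0.6111 + 0.17×1.7399 + 0.17×1.4303 + 0.26×1.9974 = 1.1739

1.174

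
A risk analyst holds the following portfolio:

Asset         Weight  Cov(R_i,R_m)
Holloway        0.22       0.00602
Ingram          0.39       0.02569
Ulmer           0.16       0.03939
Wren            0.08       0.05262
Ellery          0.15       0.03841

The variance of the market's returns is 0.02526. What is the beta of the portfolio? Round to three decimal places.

β_Holloway = 0.00602 / 0.02526 = 0.2383
β_Ingram = 0.02569 / 0.02526 = 1.0170
β_Ulmer = 0.03939 / 0.02526 = 1.5594
β_Wren = 0.05262 / 0.02526 = 2.0831
β_Ellery = 0.03841 / 0.02526 = 1.5206
β_P = Σ w_i β_i = 0.22×0.2383 + 0.39×1.0170 + 0.16×1.5594 + 0.08×2.0831 + 0.15×1.5206 = 1.0933

1.093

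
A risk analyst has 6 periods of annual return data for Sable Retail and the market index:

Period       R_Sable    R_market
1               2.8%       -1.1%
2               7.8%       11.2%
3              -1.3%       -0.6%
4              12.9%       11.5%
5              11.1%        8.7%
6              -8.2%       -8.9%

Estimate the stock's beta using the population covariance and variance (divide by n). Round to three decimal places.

Mean R_i = (2.8 + 7.8 − 1.3 + 12.9 + 11.1 − 8.2) / 6 = 4.1833%
Mean R_m = (-1.1 + 11.2 − 0.6 + 11.5 + 8.7 − 8.9) / 6 = 3.4667%
Σ(R_i − R̄_i)(R_m − R̄_m) = 315.9467  ⇒  Cov = 315.9467 / 6 = 52.6578
Σ(R_m − R̄_m)² = 342.0533  ⇒  Var(R_m) = 342.0533 / 6 = 57.0089
β = Cov / Var(R_m) = 52.6578 / 57.0089 = 0.9237

0.924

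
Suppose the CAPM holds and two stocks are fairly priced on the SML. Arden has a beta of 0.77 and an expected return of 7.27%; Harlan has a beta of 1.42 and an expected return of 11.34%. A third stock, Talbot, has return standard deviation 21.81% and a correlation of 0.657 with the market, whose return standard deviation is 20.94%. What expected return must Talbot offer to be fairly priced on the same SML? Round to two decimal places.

6.73%

MRP = (11.34% − 7.27%) / (1.42 − 0.77) = 6.2615%
R_f = 7.27% − 0.77 × 6.2615% = 2.4486%
β_Talbot = ρ·σ_i/σ_m = 0.657 × 21.81 / 20.94 = 0.6843
E(R_Talbot) = R_f + β × MRP = 2.4486% + 0.6843 × 6.2615% = 6.73%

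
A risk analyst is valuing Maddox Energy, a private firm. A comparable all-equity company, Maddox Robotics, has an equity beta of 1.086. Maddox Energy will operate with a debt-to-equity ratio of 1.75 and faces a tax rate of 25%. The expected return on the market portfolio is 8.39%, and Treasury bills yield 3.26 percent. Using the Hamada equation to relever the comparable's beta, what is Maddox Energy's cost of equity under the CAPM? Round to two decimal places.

β_L = β_U × [1 + (1 − t)(D/E)] = 1.086 × [1 + (1 − 0.25) × 1.75]
    = 1.086 × [1 + 0.75 × 1.75] = 1.086 × 2.3125 = 2.5114
MRP = 8.39% − 3.26% = 5.13%
E(R) = R_f + β_L × MRP = 3.26% + 2.5114 × 5.13% = 16.14%

16.14%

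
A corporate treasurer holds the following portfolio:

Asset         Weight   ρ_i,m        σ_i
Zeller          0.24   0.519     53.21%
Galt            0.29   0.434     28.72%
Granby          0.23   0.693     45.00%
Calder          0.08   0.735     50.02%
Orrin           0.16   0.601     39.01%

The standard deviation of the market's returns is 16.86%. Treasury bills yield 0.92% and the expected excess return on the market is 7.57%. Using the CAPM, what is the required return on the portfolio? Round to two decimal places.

β_Zeller = 0.519 × 53.21% / 16.86% = 1.6380
β_Galt = 0.434 × 28.72% / 16.86% = 0.7393
β_Granby = 0.693 × 45.00% / 16.86% = 1.8496
β_Calder = 0.735 × 50.02% / 16.86% = 2.1806
β_Orrin = 0.601 × 39.01% / 16.86% = 1.3906
β_P = Σ w_i β_i = 0.24×1.6380 + 0.29×0.7393 + 0.23×1.8496 + 0.08×2.1806 + 0.16×1.3906 = 1.4299
E(R_P) = R_f + β_P × MRP = 0.92% + 1.4299 × 7.57% = 11.74%

11.74%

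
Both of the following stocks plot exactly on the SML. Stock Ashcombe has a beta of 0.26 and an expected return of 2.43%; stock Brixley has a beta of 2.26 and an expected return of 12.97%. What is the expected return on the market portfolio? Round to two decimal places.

6.33%

Both satisfy E(R) = R_f + β·MRP, so the slope of the SML is
MRP = (12.97% − 2.43%) / (2.26 − 0.26) = 10.54% / 2.00 = 5.2700%
R_f = E(R_Ashcombe) − β_Ashcombe·MRP = 2.43% − 0.26 × 5.2700% = 1.0598%
E(R_m) = R_f + MRP = 1.0598% + 5.2700% = 6.33%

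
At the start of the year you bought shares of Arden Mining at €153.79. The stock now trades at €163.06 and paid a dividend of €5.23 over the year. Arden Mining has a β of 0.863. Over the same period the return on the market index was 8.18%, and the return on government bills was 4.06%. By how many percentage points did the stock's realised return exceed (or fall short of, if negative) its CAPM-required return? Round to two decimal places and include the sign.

Realised HPR = (P1 + D1 − P0) / P0 = (163.06 + 5.23 − 153.79) / 153.79 = 14.50 / 153.79 = 9.4284%
MRP = 8.18% − 4.06% = 4.12%
CAPM required = R_f + β·MRP = 4.06% + 0.863 × 4.12% = 7.61556%
α = realised − required = 9.4284% − 7.61556% = +1.81%

+1.81%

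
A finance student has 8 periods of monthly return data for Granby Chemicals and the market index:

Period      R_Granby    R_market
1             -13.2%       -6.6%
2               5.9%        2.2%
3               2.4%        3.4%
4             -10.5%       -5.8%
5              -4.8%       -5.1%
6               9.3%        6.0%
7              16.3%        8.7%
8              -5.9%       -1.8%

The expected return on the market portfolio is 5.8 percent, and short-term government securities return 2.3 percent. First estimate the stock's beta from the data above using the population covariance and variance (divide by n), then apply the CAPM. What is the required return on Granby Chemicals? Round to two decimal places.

Mean R_i = (-13.2 + 5.9 + 2.4 − 10.5 − 4.8 + 9.3 + 16.3 − 5.9) / 8 = -0.0625%
Mean R_m = (-6.6 + 2.2 + 3.4 − 5.8 − 5.1 + 6.0 + 8.7 − 1.8) / 8 = 0.1250%
Σ(R_i − R̄_i)(R_m − R̄_m) = 401.9325  ⇒  Cov = 401.9325 / 8 = 50.2416
Σ(R_m − R̄_m)² = 234.4150  ⇒  Var(R_m) = 234.4150 / 8 = 29.3019
β = Cov / Var(R_m) = 50.2416 / 29.3019 = 1.7146
MRP = 5.8% − 2.3% = 3.50%
E(R) = R_f + β × MRP = 2.3% + 1.7146 × 3.5% = 8.30%

8.30%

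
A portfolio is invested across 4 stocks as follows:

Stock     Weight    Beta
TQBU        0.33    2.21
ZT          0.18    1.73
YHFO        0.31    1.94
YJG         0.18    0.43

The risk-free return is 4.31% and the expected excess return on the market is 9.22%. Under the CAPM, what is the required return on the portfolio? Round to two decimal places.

20.16%

β_P = Σ w_i β_i = 0.33×2.21 + 0.18×1.73 + 0.31×1.94 + 0.18×0.43 = 1.7195
E(R_P) = R_f + β_P × MRP = 4.31% + 1.7195 × 9.22% = 20.16%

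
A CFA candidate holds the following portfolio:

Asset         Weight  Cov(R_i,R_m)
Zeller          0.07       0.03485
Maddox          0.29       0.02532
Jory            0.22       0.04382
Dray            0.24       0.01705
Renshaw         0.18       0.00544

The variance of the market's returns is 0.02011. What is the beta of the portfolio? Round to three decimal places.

1.218

β_Zeller = 0.03485 / 0.02011 = 1.7330
β_Maddox = 0.02532 / 0.02011 = 1.2591
β_Jory = 0.04382 / 0.02011 = 2.1790
β_Dray = 0.01705 / 0.02011 = 0.8478
β_Renshaw = 0.00544 / 0.02011 = 0.2705
β_P = Σ w_i β_i = 0.07×1.7330 + 0.29×1.2591 + 0.22×2.1790 + 0.24×0.8478 + 0.18×0.2705 = 1.2180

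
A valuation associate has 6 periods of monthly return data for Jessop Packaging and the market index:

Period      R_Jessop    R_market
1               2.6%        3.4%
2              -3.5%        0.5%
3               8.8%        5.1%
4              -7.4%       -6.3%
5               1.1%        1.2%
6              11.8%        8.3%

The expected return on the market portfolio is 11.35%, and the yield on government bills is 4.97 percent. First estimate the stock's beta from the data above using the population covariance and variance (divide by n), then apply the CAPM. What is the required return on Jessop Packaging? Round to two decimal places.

13.82%

Mean R_i = (2.6 − 3.5 + 8.8 − 7.4 + 1.1 + 11.8) / 6 = 2.2333%
Mean R_m = (3.4 + 0.5 + 5.1 − 6.3 + 1.2 + 8.3) / 6 = 2.0333%
Σ(R_i − R̄_i)(R_m − R̄_m) = 170.6033  ⇒  Cov = 170.6033 / 6 = 28.4339
Σ(R_m − R̄_m)² = 123.0333  ⇒  Var(R_m) = 123.0333 / 6 = 20.5056
β = Cov / Var(R_m) = 28.4339 / 20.5056 = 1.3866
MRP = 11.35% − 4.97% = 6.38%
E(R) = R_f + β × MRP = 4.97% + 1.3866 × 6.38% = 13.82%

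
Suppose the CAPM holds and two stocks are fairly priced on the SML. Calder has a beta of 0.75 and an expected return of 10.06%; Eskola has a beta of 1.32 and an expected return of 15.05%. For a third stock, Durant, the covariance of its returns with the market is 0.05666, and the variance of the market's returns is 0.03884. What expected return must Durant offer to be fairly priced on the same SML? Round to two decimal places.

16.27%

MRP = (15.05% − 10.06%) / (1.32 − 0.75) = 8.7544%
R_f = 10.06% − 0.75 × 8.7544% = 3.4942%
β_Durant = Cov / Var(R_m) = 0.05666 / 0.03884 = 1.4588
E(R_Durant) = R_f + β × MRP = 3.4942% + 1.4588 × 8.7544% = 16.27%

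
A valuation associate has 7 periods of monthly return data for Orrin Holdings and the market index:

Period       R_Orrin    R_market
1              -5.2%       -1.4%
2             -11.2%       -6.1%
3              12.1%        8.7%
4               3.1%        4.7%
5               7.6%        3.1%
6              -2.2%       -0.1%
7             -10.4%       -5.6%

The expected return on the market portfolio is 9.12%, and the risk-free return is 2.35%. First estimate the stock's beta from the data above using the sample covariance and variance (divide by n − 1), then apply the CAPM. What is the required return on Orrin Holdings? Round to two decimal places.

13.11%

Mean R_i = (-5.2 − 11.2 + 12.1 + 3.1 + 7.6 − 2.2 − 10.4) / 7 = -0.8857%
Mean R_m = (-1.4 − 6.1 + 8.7 + 4.7 + 3.1 − 0.1 − 5.6) / 7 = 0.4714%
Σ(R_i − R̄_i)(R_m − R̄_m) = 280.3829  ⇒  Cov = 280.3829 / 6 = 46.7305
Σ(R_m − R̄_m)² = 176.3743  ⇒  Var(R_m) = 176.3743 / 6 = 29.3957
β = Cov / Var(R_m) = 46.7305 / 29.3957 = 1.5897
MRP = 9.12% − 2.35% = 6.77%
E(R) = R_f + β × MRP = 2.35% + 1.5897 × 6.77% = 13.11%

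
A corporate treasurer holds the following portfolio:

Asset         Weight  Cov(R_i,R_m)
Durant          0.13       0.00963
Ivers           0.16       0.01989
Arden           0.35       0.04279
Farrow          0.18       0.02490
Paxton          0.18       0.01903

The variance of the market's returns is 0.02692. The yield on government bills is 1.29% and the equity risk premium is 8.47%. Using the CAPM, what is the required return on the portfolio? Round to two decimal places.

β_Durant = 0.00963 / 0.02692 = 0.3577
β_Ivers = 0.01989 / 0.02692 = 0.7389
β_Arden = 0.04279 / 0.02692 = 1.5895
β_Farrow = 0.02490 / 0.02692 = 0.9250
β_Paxton = 0.01903 / 0.02692 = 0.7069
β_P = Σ w_i β_i = 0.13×0.3577 + 0.16×0.7389 + 0.35×1.5895 + 0.18×0.9250 + 0.18×0.7069 = 1.0148
E(R_P) = R_f + β_P × MRP = 1.29% + 1.0148 × 8.47% = 9.89%

9.89%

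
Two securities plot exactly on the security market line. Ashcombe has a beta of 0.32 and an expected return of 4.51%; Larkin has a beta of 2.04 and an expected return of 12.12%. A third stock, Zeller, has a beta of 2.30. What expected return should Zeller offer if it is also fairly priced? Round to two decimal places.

13.27%

MRP (SML slope) = (12.12% − 4.51%) / (2.04 − 0.32) = 7.61% / 1.72 = 4.4244%
R_f (intercept) = 4.51% − 0.32 × 4.4244% = 3.0942%
E(R_Zeller) = R_f + β × MRP = 3.0942% + 2.30 × 4.4244% = 13.27%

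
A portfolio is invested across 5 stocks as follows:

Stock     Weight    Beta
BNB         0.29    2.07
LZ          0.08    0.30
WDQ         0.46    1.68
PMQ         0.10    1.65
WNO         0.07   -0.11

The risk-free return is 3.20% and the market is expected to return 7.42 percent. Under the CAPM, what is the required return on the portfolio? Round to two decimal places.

β_P = Σ w_i β_i = 0.29×2.07 + 0.08×0.30 + 0.46×1.68 + 0.10×1.65 + 0.07×-0.11 = 1.5544
MRP = 7.42% − 3.20% = 4.22%
E(R_P) = R_f + β_P × MRP = 3.20% + 1.5544 × 4.22% = 9.76%

9.76%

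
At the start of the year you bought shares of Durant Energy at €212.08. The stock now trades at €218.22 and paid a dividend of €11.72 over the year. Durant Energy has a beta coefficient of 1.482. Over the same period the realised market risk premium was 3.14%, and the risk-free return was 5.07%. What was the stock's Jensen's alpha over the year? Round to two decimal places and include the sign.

Realised HPR = (P1 + D1 − P0) / P0 = (218.22 + 11.72 − 212.08) / 212.08 = 17.86 / 212.08 = 8.4214%
CAPM required = R_f + β·MRP = 5.07% + 1.482 × 3.14% = 9.72348%
α = realised − required = 8.4214% − 9.72348% = -1.30%

-1.30%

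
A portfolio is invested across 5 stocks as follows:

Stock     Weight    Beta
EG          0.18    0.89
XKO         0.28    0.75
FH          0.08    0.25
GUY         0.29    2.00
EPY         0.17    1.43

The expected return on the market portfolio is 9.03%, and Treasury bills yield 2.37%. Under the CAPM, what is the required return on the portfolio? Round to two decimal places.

β_P = Σ w_i β_i = 0.18×0.89 + 0.28×0.75 + 0.08×0.25 + 0.29×2.00 + 0.17×1.43 = 1.2133
MRP = 9.03% − 2.37% = 6.66%
E(R_P) = R_f + β_P × MRP = 2.37% + 1.2133 × 6.66% = 10.45%

10.45%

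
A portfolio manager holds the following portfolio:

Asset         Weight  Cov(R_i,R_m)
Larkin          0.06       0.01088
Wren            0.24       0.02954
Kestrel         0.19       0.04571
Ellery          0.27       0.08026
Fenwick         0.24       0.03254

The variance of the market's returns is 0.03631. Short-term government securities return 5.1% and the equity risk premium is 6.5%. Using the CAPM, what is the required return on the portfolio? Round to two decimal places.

β_Larkin = 0.01088 / 0.03631 = 0.2996
β_Wren = 0.02954 / 0.03631 = 0.8135
β_Kestrel = 0.04571 / 0.03631 = 1.2589
β_Ellery = 0.08026 / 0.03631 = 2.2104
β_Fenwick = 0.03254 / 0.03631 = 0.8962
β_P = Σ w_i β_i = 0.06×0.2996 + 0.24×0.8135 + 0.19×1.2589 + 0.27×2.2104 + 0.24×0.8962 = 1.2643
E(R_P) = R_f + β_P × MRP = 5.1% + 1.2643 × 6.5% = 13.32%

13.32%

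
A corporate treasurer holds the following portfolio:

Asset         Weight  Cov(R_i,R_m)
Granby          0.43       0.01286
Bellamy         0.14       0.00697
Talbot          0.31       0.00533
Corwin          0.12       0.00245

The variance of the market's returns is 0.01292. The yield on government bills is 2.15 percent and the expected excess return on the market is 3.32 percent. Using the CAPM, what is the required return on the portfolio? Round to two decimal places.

4.32%

β_Granby = 0.01286 / 0.01292 = 0.9954
β_Bellamy = 0.00697 / 0.01292 = 0.5395
β_Talbot = 0.00533 / 0.01292 = 0.4125
β_Corwin = 0.00245 / 0.01292 = 0.1896
β_P = Σ w_i β_i = 0.43×0.9954 + 0.14×0.5395 + 0.31×0.4125 + 0.12×0.1896 = 0.6542
E(R_P) = R_f + β_P × MRP = 2.15% + 0.6542 × 3.32% = 4.32%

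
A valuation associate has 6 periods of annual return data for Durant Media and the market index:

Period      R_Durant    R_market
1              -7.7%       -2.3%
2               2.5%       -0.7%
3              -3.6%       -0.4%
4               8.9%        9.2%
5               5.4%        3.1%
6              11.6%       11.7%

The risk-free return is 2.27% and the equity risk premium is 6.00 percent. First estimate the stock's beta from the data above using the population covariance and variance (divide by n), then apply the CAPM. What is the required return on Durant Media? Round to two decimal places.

9.23%

Mean R_i = (-7.7 + 2.5 − 3.6 + 8.9 + 5.4 + 11.6) / 6 = 2.8500%
Mean R_m = (-2.3 − 0.7 − 0.4 + 9.2 + 3.1 + 11.7) / 6 = 3.4333%
Σ(R_i − R̄_i)(R_m − R̄_m) = 193.0300  ⇒  Cov = 193.0300 / 6 = 32.1717
Σ(R_m − R̄_m)² = 166.3533  ⇒  Var(R_m) = 166.3533 / 6 = 27.7256
β = Cov / Var(R_m) = 32.1717 / 27.7256 = 1.1604
E(R) = R_f + β × MRP = 2.27% + 1.1604 × 6.00% = 9.23%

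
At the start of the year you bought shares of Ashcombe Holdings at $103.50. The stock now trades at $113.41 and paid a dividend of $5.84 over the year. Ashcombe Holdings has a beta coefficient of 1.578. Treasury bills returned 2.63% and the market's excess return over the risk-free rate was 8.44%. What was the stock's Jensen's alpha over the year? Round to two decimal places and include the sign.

-0.73%

Realised HPR = (P1 + D1 − P0) / P0 = (113.41 + 5.84 − 103.50) / 103.50 = 15.75 / 103.50 = 15.2174%
CAPM required = R_f + β·MRP = 2.63% + 1.578 × 8.44% = 15.94832%
α = realised − required = 15.2174% − 15.94832% = -0.73%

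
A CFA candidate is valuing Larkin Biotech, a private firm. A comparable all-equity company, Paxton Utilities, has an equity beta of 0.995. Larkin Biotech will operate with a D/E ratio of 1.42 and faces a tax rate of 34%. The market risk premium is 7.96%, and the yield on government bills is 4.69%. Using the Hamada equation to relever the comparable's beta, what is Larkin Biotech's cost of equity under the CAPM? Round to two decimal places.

20.03%

β_L = β_U × [1 + (1 − t)(D/E)] = 0.995 × [1 + (1 − 0.34) × 1.42]
    = 0.995 × [1 + 0.66 × 1.42] = 0.995 × 1.9372 = 1.9275
E(R) = R_f + β_L × MRP = 4.69% + 1.9275 × 7.96% = 20.03%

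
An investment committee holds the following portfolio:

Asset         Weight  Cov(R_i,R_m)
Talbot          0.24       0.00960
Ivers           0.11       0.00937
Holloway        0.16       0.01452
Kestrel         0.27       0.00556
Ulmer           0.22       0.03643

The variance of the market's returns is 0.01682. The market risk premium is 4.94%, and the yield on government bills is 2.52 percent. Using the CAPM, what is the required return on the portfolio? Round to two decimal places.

6.98%

β_Talbot = 0.00960 / 0.01682 = 0.5707
β_Ivers = 0.00937 / 0.01682 = 0.5571
β_Holloway = 0.01452 / 0.01682 = 0.8633
β_Kestrel = 0.00556 / 0.01682 = 0.3306
β_Ulmer = 0.03643 / 0.01682 = 2.1659
β_P = Σ w_i β_i = 0.24×0.5707 + 0.11×0.5571 + 0.16×0.8633 + 0.27×0.3306 + 0.22×2.1659 = 0.9021
E(R_P) = R_f + β_P × MRP = 2.52% + 0.9021 × 4.94% = 6.98%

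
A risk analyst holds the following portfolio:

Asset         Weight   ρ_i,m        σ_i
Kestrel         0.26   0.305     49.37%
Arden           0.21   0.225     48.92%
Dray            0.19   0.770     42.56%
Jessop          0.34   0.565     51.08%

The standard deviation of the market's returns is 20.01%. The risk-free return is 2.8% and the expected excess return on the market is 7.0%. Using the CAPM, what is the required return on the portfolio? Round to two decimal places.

β_Kestrel = 0.305 × 49.37% / 20.01% = 0.7525
β_Arden = 0.225 × 48.92% / 20.01% = 0.5501
β_Dray = 0.770 × 42.56% / 20.01% = 1.6377
β_Jessop = 0.565 × 51.08% / 20.01% = 1.4423
β_P = Σ w_i β_i = 0.26×0.7525 + 0.21×0.5501 + 0.19×1.6377 + 0.34×1.4423 = 1.1127
E(R_P) = R_f + β_P × MRP = 2.8% + 1.1127 × 7.0% = 10.59%

10.59%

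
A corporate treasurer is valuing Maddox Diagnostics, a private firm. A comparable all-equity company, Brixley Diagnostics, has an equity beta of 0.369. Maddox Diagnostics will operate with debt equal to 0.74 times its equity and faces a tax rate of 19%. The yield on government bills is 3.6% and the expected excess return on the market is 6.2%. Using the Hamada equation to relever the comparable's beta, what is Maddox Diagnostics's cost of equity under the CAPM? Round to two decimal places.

7.26%

β_L = β_U × [1 + (1 − t)(D/E)] = 0.369 × [1 + (1 − 0.19) × 0.74]
    = 0.369 × [1 + 0.81 × 0.74] = 0.369 × 1.5994 = 0.5902
E(R) = R_f + β_L × MRP = 3.6% + 0.5902 × 6.2% = 7.26%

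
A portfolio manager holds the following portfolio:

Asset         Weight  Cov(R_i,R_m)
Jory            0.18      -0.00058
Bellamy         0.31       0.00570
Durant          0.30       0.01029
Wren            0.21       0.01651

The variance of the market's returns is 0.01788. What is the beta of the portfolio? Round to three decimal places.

β_Jory = -0.00058 / 0.01788 = -0.0324
β_Bellamy = 0.00570 / 0.01788 = 0.3188
β_Durant = 0.01029 / 0.01788 = 0.5755
β_Wren = 0.01651 / 0.01788 = 0.9234
β_P = Σ w_i β_i = 0.18×-0.0324 + 0.31×0.3188 + 0.30×0.5755 + 0.21×0.9234 = 0.4596

0.460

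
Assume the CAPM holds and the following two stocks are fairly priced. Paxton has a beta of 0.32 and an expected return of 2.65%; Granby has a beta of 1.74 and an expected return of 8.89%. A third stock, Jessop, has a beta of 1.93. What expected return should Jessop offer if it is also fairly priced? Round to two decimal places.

MRP (SML slope) = (8.89% − 2.65%) / (1.74 − 0.32) = 6.24% / 1.42 = 4.3944%
R_f (intercept) = 2.65% − 0.32 × 4.3944% = 1.2438%
E(R_Jessop) = R_f + β × MRP = 1.2438% + 1.93 × 4.3944% = 9.72%

9.72%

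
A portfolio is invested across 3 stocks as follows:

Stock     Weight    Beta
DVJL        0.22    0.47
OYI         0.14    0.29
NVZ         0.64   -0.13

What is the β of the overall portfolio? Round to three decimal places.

0.061

β_P = Σ w_i β_i = 0.22×0.47 + 0.14×0.29 + 0.64×-0.13 = 0.0608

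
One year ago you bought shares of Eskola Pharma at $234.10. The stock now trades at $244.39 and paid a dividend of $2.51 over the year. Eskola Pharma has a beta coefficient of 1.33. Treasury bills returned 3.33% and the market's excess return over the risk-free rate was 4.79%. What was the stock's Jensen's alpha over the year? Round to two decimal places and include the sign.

Realised HPR = (P1 + D1 − P0) / P0 = (244.39 + 2.51 − 234.10) / 234.10 = 12.80 / 234.10 = 5.4677%
CAPM required = R_f + β·MRP = 3.33% + 1.33 × 4.79% = 9.7007%
α = realised − required = 5.4677% − 9.7007% = -4.23%

-4.23%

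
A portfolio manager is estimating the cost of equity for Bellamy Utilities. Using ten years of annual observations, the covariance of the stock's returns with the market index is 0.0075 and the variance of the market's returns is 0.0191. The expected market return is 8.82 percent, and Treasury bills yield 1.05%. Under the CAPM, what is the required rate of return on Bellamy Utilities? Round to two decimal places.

4.10%

β = Cov(R_i, R_m) / Var(R_m) = 0.0075 / 0.0191 = 0.3927
MRP = 8.82% − 1.05% = 7.77%
E(R) = R_f + β × MRP = 1.05% + 0.3927 × 7.77% = 4.10%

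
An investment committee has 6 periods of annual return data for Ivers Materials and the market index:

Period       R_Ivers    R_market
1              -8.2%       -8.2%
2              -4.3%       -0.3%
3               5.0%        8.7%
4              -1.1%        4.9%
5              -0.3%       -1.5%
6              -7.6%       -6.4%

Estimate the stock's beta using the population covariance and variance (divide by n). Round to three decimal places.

Mean R_i = (-8.2 − 4.3 + 5.0 − 1.1 − 0.3 − 7.6) / 6 = -2.7500%
Mean R_m = (-8.2 − 0.3 + 8.7 + 4.9 − 1.5 − 6.4) / 6 = -0.4667%
Σ(R_i − R̄_i)(R_m − R̄_m) = 148.0300  ⇒  Cov = 148.0300 / 6 = 24.6717
Σ(R_m − R̄_m)² = 208.9333  ⇒  Var(R_m) = 208.9333 / 6 = 34.8222
β = Cov / Var(R_m) = 24.6717 / 34.8222 = 0.7085

0.709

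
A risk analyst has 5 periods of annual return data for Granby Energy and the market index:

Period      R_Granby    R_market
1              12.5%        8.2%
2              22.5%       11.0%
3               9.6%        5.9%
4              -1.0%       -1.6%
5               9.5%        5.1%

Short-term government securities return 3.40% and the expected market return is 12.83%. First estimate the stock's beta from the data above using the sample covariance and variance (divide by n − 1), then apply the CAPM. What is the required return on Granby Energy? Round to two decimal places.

Mean R_i = (12.5 + 22.5 + 9.6 − 1.0 + 9.5) / 5 = 10.6200%
Mean R_m = (8.2 + 11.0 + 5.9 − 1.6 + 5.1) / 5 = 5.7200%
Σ(R_i − R̄_i)(R_m − R̄_m) = 152.9580  ⇒  Cov = 152.9580 / 4 = 38.2395
Σ(R_m − R̄_m)² = 88.0280  ⇒  Var(R_m) = 88.0280 / 4 = 22.0070
β = Cov / Var(R_m) = 38.2395 / 22.0070 = 1.7376
MRP = 12.83% − 3.40% = 9.43%
E(R) = R_f + β × MRP = 3.40% + 1.7376 × 9.43% = 19.79%

19.79%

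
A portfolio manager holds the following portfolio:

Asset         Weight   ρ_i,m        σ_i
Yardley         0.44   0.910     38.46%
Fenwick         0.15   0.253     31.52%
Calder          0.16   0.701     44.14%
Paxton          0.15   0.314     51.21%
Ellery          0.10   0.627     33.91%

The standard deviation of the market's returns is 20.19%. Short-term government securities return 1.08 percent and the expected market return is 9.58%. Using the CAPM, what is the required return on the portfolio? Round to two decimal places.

12.06%

β_Yardley = 0.910 × 38.46% / 20.19% = 1.7335
β_Fenwick = 0.253 × 31.52% / 20.19% = 0.3950
β_Calder = 0.701 × 44.14% / 20.19% = 1.5325
β_Paxton = 0.314 × 51.21% / 20.19% = 0.7964
β_Ellery = 0.627 × 33.91% / 20.19% = 1.0531
β_P = Σ w_i β_i = 0.44×1.7335 + 0.15×0.3950 + 0.16×1.5325 + 0.15×0.7964 + 0.10×1.0531 = 1.2920
MRP = 9.58% − 1.08% = 8.50%
E(R_P) = R_f + β_P × MRP = 1.08% + 1.2920 × 8.50% = 12.06%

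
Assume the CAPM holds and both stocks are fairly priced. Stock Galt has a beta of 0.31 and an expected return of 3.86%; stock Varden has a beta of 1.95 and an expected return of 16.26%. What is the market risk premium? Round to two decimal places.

7.56%

Both satisfy E(R) = R_f + β·MRP, so the slope of the SML is
MRP = (16.26% − 3.86%) / (1.95 − 0.31) = 12.40% / 1.64 = 7.5610%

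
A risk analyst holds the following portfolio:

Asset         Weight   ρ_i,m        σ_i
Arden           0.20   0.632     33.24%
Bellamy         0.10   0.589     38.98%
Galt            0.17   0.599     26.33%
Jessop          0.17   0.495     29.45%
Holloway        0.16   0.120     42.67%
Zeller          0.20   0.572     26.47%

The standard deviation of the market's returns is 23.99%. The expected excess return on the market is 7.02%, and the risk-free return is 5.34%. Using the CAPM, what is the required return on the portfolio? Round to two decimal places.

9.88%

β_Arden = 0.632 × 33.24% / 23.99% = 0.8757
β_Bellamy = 0.589 × 38.98% / 23.99% = 0.9570
β_Galt = 0.599 × 26.33% / 23.99% = 0.6574
β_Jessop = 0.495 × 29.45% / 23.99% = 0.6077
β_Holloway = 0.120 × 42.67% / 23.99% = 0.2134
β_Zeller = 0.572 × 26.47% / 23.99% = 0.6311
β_P = Σ w_i β_i = 0.20×0.8757 + 0.10×0.9570 + 0.17×0.6574 + 0.17×0.6077 + 0.16×0.2134 + 0.20×0.6311 = 0.6463
E(R_P) = R_f + β_P × MRP = 5.34% + 0.6463 × 7.02% = 9.88%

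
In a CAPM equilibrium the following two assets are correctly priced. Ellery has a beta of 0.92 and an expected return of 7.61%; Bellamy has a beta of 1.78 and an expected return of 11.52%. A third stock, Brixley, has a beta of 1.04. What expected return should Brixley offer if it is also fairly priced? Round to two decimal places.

8.16%

MRP (SML slope) = (11.52% − 7.61%) / (1.78 − 0.92) = 3.91% / 0.86 = 4.5465%
R_f (intercept) = 7.61% − 0.92 × 4.5465% = 3.4272%
E(R_Brixley) = R_f + β × MRP = 3.4272% + 1.04 × 4.5465% = 8.16%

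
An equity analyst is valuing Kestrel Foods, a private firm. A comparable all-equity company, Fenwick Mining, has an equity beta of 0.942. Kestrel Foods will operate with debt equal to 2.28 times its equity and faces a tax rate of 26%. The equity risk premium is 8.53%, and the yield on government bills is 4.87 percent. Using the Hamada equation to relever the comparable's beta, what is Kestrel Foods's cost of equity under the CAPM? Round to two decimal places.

β_L = β_U × [1 + (1 − t)(D/E)] = 0.942 × [1 + (1 − 0.26) × 2.28]
    = 0.942 × [1 + 0.74 × 2.28] = 0.942 × 2.6872 = 2.5313
E(R) = R_f + β_L × MRP = 4.87% + 2.5313 × 8.53% = 26.46%

26.46%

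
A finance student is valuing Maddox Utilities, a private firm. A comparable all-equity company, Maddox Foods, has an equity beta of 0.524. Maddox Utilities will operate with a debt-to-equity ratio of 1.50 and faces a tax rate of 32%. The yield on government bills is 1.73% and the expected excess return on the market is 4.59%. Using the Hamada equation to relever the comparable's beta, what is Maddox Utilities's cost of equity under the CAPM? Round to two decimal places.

β_L = β_U × [1 + (1 − t)(D/E)] = 0.524 × [1 + (1 − 0.32) × 1.50]
    = 0.524 × [1 + 0.68 × 1.50] = 0.524 × 2.0200 = 1.0585
E(R) = R_f + β_L × MRP = 1.73% + 1.0585 × 4.59% = 6.59%

6.59%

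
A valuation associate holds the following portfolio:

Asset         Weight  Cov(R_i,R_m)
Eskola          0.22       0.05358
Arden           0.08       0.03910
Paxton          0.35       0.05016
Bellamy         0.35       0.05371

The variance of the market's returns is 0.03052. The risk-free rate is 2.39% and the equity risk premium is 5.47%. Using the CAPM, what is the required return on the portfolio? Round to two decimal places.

β_Eskola = 0.05358 / 0.03052 = 1.7556
β_Arden = 0.03910 / 0.03052 = 1.2811
β_Paxton = 0.05016 / 0.03052 = 1.6435
β_Bellamy = 0.05371 / 0.03052 = 1.7598
β_P = Σ w_i β_i = 0.22×1.7556 + 0.08×1.2811 + 0.35×1.6435 + 0.35×1.7598 = 1.6799
E(R_P) = R_f + β_P × MRP = 2.39% + 1.6799 × 5.47% = 11.58%

11.58%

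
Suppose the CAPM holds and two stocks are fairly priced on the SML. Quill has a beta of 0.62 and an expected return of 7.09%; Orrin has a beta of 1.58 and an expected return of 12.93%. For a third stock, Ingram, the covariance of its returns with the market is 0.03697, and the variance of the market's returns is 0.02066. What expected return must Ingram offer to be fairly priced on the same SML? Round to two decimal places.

14.20%

MRP = (12.93% − 7.09%) / (1.58 − 0.62) = 6.0833%
R_f = 7.09% − 0.62 × 6.0833% = 3.3184%
β_Ingram = Cov / Var(R_m) = 0.03697 / 0.02066 = 1.7894
E(R_Ingram) = R_f + β × MRP = 3.3184% + 1.7894 × 6.0833% = 14.20%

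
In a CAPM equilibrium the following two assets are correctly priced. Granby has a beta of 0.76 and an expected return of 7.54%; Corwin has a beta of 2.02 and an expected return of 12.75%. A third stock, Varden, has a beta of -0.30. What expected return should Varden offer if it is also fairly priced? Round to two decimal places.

MRP (SML slope) = (12.75% − 7.54%) / (2.02 − 0.76) = 5.21% / 1.26 = 4.1349%
R_f (intercept) = 7.54% − 0.76 × 4.1349% = 4.3975%
E(R_Varden) = R_f + β × MRP = 4.3975% + -0.30 × 4.1349% = 3.16%

3.16%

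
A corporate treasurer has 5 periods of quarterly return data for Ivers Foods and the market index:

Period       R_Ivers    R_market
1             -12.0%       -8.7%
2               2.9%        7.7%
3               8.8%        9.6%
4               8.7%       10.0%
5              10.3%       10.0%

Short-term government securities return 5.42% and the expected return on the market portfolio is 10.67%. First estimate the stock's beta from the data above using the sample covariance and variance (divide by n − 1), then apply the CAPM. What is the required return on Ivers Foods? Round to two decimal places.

Mean R_i = (-12.0 + 2.9 + 8.8 + 8.7 + 10.3) / 5 = 3.7400%
Mean R_m = (-8.7 + 7.7 + 9.6 + 10.0 + 10.0) / 5 = 5.7200%
Σ(R_i − R̄_i)(R_m − R̄_m) = 294.2460  ⇒  Cov = 294.2460 / 4 = 73.5615
Σ(R_m − R̄_m)² = 263.5480  ⇒  Var(R_m) = 263.5480 / 4 = 65.8870
β = Cov / Var(R_m) = 73.5615 / 65.8870 = 1.1165
MRP = 10.67% − 5.42% = 5.25%
E(R) = R_f + β × MRP = 5.42% + 1.1165 × 5.25% = 11.28%

11.28%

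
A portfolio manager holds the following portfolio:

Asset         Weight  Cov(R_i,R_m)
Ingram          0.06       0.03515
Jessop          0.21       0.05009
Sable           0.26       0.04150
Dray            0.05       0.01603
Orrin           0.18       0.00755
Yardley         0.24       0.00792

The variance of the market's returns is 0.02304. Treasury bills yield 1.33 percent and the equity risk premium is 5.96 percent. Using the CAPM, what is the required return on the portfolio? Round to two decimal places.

8.44%

β_Ingram = 0.03515 / 0.02304 = 1.5256
β_Jessop = 0.05009 / 0.02304 = 2.1740
β_Sable = 0.04150 / 0.02304 = 1.8012
β_Dray = 0.01603 / 0.02304 = 0.6957
β_Orrin = 0.00755 / 0.02304 = 0.3277
β_Yardley = 0.00792 / 0.02304 = 0.3438
β_P = Σ w_i β_i = 0.06×1.5256 + 0.21×2.1740 + 0.26×1.8012 + 0.05×0.6957 + 0.18×0.3277 + 0.24×0.3438 = 1.1927
E(R_P) = R_f + β_P × MRP = 1.33% + 1.1927 × 5.96% = 8.44%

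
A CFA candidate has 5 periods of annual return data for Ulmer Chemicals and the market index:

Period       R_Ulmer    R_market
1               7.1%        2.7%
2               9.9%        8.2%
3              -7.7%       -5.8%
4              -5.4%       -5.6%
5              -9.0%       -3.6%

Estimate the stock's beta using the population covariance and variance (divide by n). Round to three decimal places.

1.364

Mean R_i = (7.1 + 9.9 − 7.7 − 5.4 − 9.0) / 5 = -1.0200%
Mean R_m = (2.7 + 8.2 − 5.8 − 5.6 − 3.6) / 5 = -0.8200%
Σ(R_i − R̄_i)(R_m − R̄_m) = 203.4680  ⇒  Cov = 203.4680 / 5 = 40.6936
Σ(R_m − R̄_m)² = 149.1280  ⇒  Var(R_m) = 149.1280 / 5 = 29.8256
β = Cov / Var(R_m) = 40.6936 / 29.8256 = 1.3644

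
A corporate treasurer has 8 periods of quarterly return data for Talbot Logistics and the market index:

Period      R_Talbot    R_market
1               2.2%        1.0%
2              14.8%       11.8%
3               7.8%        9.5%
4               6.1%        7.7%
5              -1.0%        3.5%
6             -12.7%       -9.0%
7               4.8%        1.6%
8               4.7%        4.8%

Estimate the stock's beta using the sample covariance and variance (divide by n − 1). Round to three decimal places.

Mean R_i = (2.2 + 14.8 + 7.8 + 6.1 − 1.0 − 12.7 + 4.8 + 4.7) / 8 = 3.3375%
Mean R_m = (1.0 + 11.8 + 9.5 + 7.7 + 3.5 − 9.0 + 1.6 + 4.8) / 8 = 3.8625%
Σ(R_i − R̄_i)(R_m − R̄_m) = 335.8213  ⇒  Cov = 335.8213 / 7 = 47.9745
Σ(R_m − R̄_m)² = 289.2788  ⇒  Var(R_m) = 289.2788 / 7 = 41.3255
β = Cov / Var(R_m) = 47.9745 / 41.3255 = 1.1609

1.161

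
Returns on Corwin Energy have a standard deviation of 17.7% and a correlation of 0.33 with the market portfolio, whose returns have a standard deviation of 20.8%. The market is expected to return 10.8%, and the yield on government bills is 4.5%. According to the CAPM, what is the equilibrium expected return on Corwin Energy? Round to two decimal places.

β = ρ × σ_i / σ_m = 0.33 × 17.7% / 20.8% = 0.2808
MRP = 10.8% − 4.5% = 6.30%
E(R) = 4.5% + 0.2808 × 6.3% = 6.27%

6.27%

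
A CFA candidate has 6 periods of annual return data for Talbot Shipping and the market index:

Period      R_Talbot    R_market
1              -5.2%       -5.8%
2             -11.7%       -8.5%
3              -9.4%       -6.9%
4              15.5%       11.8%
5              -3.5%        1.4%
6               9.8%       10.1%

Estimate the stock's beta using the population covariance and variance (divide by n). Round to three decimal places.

Mean R_i = (-5.2 − 11.7 − 9.4 + 15.5 − 3.5 + 9.8) / 6 = -0.7500%
Mean R_m = (-5.8 − 8.5 − 6.9 + 11.8 + 1.4 + 10.1) / 6 = 0.3500%
Σ(R_i − R̄_i)(R_m − R̄_m) = 473.0250  ⇒  Cov = 473.0250 / 6 = 78.8375
Σ(R_m − R̄_m)² = 395.9750  ⇒  Var(R_m) = 395.9750 / 6 = 65.9958
β = Cov / Var(R_m) = 78.8375 / 65.9958 = 1.1946

1.195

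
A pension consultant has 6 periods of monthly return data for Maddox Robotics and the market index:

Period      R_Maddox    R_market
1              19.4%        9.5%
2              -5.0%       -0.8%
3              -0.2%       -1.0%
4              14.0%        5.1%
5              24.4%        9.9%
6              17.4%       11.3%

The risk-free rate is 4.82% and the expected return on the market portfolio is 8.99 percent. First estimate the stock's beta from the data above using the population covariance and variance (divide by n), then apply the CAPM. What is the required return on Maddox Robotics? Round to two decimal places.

Mean R_i = (19.4 − 5.0 − 0.2 + 14.0 + 24.4 + 17.4) / 6 = 11.6667%
Mean R_m = (9.5 − 0.8 − 1.0 + 5.1 + 9.9 + 11.3) / 6 = 5.6667%
Σ(R_i − R̄_i)(R_m − R̄_m) = 301.4133  ⇒  Cov = 301.4133 / 6 = 50.2356
Σ(R_m − R̄_m)² = 150.9333  ⇒  Var(R_m) = 150.9333 / 6 = 25.1556
β = Cov / Var(R_m) = 50.2356 / 25.1556 = 1.9970
MRP = 8.99% − 4.82% = 4.17%
E(R) = R_f + β × MRP = 4.82% + 1.9970 × 4.17% = 13.15%

13.15%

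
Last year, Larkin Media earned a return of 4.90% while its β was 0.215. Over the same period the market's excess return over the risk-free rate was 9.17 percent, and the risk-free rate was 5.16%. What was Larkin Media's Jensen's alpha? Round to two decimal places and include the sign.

-2.23%

CAPM benchmark = R_f + β(R_m − R_f) = 5.16% + 0.215 × 9.17% = 7.13155%
α = actual − benchmark = 4.90% − 7.13155% = -2.23%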